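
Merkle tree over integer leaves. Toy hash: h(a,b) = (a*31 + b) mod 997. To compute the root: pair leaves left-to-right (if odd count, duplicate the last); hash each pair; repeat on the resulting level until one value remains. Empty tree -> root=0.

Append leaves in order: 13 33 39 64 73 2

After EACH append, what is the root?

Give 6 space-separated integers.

Answer: 13 436 806 831 813 535

Derivation:
After append 13 (leaves=[13]):
  L0: [13]
  root=13
After append 33 (leaves=[13, 33]):
  L0: [13, 33]
  L1: h(13,33)=(13*31+33)%997=436 -> [436]
  root=436
After append 39 (leaves=[13, 33, 39]):
  L0: [13, 33, 39]
  L1: h(13,33)=(13*31+33)%997=436 h(39,39)=(39*31+39)%997=251 -> [436, 251]
  L2: h(436,251)=(436*31+251)%997=806 -> [806]
  root=806
After append 64 (leaves=[13, 33, 39, 64]):
  L0: [13, 33, 39, 64]
  L1: h(13,33)=(13*31+33)%997=436 h(39,64)=(39*31+64)%997=276 -> [436, 276]
  L2: h(436,276)=(436*31+276)%997=831 -> [831]
  root=831
After append 73 (leaves=[13, 33, 39, 64, 73]):
  L0: [13, 33, 39, 64, 73]
  L1: h(13,33)=(13*31+33)%997=436 h(39,64)=(39*31+64)%997=276 h(73,73)=(73*31+73)%997=342 -> [436, 276, 342]
  L2: h(436,276)=(436*31+276)%997=831 h(342,342)=(342*31+342)%997=974 -> [831, 974]
  L3: h(831,974)=(831*31+974)%997=813 -> [813]
  root=813
After append 2 (leaves=[13, 33, 39, 64, 73, 2]):
  L0: [13, 33, 39, 64, 73, 2]
  L1: h(13,33)=(13*31+33)%997=436 h(39,64)=(39*31+64)%997=276 h(73,2)=(73*31+2)%997=271 -> [436, 276, 271]
  L2: h(436,276)=(436*31+276)%997=831 h(271,271)=(271*31+271)%997=696 -> [831, 696]
  L3: h(831,696)=(831*31+696)%997=535 -> [535]
  root=535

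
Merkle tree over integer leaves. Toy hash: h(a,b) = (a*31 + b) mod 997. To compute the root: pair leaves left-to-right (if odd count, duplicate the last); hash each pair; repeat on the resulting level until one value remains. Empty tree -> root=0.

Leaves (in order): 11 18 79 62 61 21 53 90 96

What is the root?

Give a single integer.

L0: [11, 18, 79, 62, 61, 21, 53, 90, 96]
L1: h(11,18)=(11*31+18)%997=359 h(79,62)=(79*31+62)%997=517 h(61,21)=(61*31+21)%997=915 h(53,90)=(53*31+90)%997=736 h(96,96)=(96*31+96)%997=81 -> [359, 517, 915, 736, 81]
L2: h(359,517)=(359*31+517)%997=679 h(915,736)=(915*31+736)%997=188 h(81,81)=(81*31+81)%997=598 -> [679, 188, 598]
L3: h(679,188)=(679*31+188)%997=300 h(598,598)=(598*31+598)%997=193 -> [300, 193]
L4: h(300,193)=(300*31+193)%997=520 -> [520]

Answer: 520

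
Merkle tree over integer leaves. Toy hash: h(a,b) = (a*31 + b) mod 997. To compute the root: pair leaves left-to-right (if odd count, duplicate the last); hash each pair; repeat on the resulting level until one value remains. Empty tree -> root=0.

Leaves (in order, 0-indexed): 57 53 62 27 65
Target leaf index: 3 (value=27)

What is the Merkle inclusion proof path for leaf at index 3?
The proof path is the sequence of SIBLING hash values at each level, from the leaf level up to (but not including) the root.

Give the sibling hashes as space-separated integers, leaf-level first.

Answer: 62 823 758

Derivation:
L0 (leaves): [57, 53, 62, 27, 65], target index=3
L1: h(57,53)=(57*31+53)%997=823 [pair 0] h(62,27)=(62*31+27)%997=952 [pair 1] h(65,65)=(65*31+65)%997=86 [pair 2] -> [823, 952, 86]
  Sibling for proof at L0: 62
L2: h(823,952)=(823*31+952)%997=543 [pair 0] h(86,86)=(86*31+86)%997=758 [pair 1] -> [543, 758]
  Sibling for proof at L1: 823
L3: h(543,758)=(543*31+758)%997=642 [pair 0] -> [642]
  Sibling for proof at L2: 758
Root: 642
Proof path (sibling hashes from leaf to root): [62, 823, 758]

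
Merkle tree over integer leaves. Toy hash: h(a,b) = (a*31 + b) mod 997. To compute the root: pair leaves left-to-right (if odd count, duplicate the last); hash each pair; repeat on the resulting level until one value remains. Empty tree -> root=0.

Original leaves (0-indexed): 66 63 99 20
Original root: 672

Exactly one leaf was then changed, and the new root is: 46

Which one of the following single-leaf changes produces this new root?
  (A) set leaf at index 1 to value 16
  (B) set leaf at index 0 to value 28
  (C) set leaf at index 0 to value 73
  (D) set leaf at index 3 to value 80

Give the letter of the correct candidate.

Original leaves: [66, 63, 99, 20]
Target new root: 46
Try each candidate change and compute the resulting root:
Candidate A: set leaf[1] = 16 -> leaves = [66, 16, 99, 20]
  L0: [66, 16, 99, 20]
  L1: h(66,16)=(66*31+16)%997=68 h(99,20)=(99*31+20)%997=98 -> [68, 98]
  L2: h(68,98)=(68*31+98)%997=212 -> [212]
  root = 212 != target 46
Candidate B: set leaf[0] = 28 -> leaves = [28, 63, 99, 20]
  L0: [28, 63, 99, 20]
  L1: h(28,63)=(28*31+63)%997=931 h(99,20)=(99*31+20)%997=98 -> [931, 98]
  L2: h(931,98)=(931*31+98)%997=46 -> [46]
  root = 46 == target 46  ** MATCH **
Candidate C: set leaf[0] = 73 -> leaves = [73, 63, 99, 20]
  L0: [73, 63, 99, 20]
  L1: h(73,63)=(73*31+63)%997=332 h(99,20)=(99*31+20)%997=98 -> [332, 98]
  L2: h(332,98)=(332*31+98)%997=420 -> [420]
  root = 420 != target 46
Candidate D: set leaf[3] = 80 -> leaves = [66, 63, 99, 80]
  L0: [66, 63, 99, 80]
  L1: h(66,63)=(66*31+63)%997=115 h(99,80)=(99*31+80)%997=158 -> [115, 158]
  L2: h(115,158)=(115*31+158)%997=732 -> [732]
  root = 732 != target 46
Candidate B produces the target root.

Answer: B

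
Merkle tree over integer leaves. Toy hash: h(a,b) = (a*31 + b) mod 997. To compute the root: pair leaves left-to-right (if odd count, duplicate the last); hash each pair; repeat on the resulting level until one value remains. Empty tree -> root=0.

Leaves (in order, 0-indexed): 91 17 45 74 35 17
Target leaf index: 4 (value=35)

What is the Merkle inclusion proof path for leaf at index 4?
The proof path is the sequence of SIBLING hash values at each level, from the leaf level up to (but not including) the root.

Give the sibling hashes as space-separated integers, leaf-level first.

L0 (leaves): [91, 17, 45, 74, 35, 17], target index=4
L1: h(91,17)=(91*31+17)%997=844 [pair 0] h(45,74)=(45*31+74)%997=472 [pair 1] h(35,17)=(35*31+17)%997=105 [pair 2] -> [844, 472, 105]
  Sibling for proof at L0: 17
L2: h(844,472)=(844*31+472)%997=714 [pair 0] h(105,105)=(105*31+105)%997=369 [pair 1] -> [714, 369]
  Sibling for proof at L1: 105
L3: h(714,369)=(714*31+369)%997=569 [pair 0] -> [569]
  Sibling for proof at L2: 714
Root: 569
Proof path (sibling hashes from leaf to root): [17, 105, 714]

Answer: 17 105 714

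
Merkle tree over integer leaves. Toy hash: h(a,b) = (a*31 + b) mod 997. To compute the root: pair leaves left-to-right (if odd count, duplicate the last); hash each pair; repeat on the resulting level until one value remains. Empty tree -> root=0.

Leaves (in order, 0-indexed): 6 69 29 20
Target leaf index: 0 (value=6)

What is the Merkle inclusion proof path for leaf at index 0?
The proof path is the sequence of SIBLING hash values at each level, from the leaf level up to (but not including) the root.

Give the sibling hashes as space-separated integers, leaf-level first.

L0 (leaves): [6, 69, 29, 20], target index=0
L1: h(6,69)=(6*31+69)%997=255 [pair 0] h(29,20)=(29*31+20)%997=919 [pair 1] -> [255, 919]
  Sibling for proof at L0: 69
L2: h(255,919)=(255*31+919)%997=848 [pair 0] -> [848]
  Sibling for proof at L1: 919
Root: 848
Proof path (sibling hashes from leaf to root): [69, 919]

Answer: 69 919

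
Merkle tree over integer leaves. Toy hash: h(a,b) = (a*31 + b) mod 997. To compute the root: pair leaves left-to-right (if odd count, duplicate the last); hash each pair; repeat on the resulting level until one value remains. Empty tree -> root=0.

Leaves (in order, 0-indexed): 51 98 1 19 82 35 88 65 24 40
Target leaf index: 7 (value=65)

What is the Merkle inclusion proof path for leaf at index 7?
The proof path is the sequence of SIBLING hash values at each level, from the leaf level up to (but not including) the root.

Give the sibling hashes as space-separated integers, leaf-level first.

L0 (leaves): [51, 98, 1, 19, 82, 35, 88, 65, 24, 40], target index=7
L1: h(51,98)=(51*31+98)%997=682 [pair 0] h(1,19)=(1*31+19)%997=50 [pair 1] h(82,35)=(82*31+35)%997=583 [pair 2] h(88,65)=(88*31+65)%997=799 [pair 3] h(24,40)=(24*31+40)%997=784 [pair 4] -> [682, 50, 583, 799, 784]
  Sibling for proof at L0: 88
L2: h(682,50)=(682*31+50)%997=255 [pair 0] h(583,799)=(583*31+799)%997=926 [pair 1] h(784,784)=(784*31+784)%997=163 [pair 2] -> [255, 926, 163]
  Sibling for proof at L1: 583
L3: h(255,926)=(255*31+926)%997=855 [pair 0] h(163,163)=(163*31+163)%997=231 [pair 1] -> [855, 231]
  Sibling for proof at L2: 255
L4: h(855,231)=(855*31+231)%997=814 [pair 0] -> [814]
  Sibling for proof at L3: 231
Root: 814
Proof path (sibling hashes from leaf to root): [88, 583, 255, 231]

Answer: 88 583 255 231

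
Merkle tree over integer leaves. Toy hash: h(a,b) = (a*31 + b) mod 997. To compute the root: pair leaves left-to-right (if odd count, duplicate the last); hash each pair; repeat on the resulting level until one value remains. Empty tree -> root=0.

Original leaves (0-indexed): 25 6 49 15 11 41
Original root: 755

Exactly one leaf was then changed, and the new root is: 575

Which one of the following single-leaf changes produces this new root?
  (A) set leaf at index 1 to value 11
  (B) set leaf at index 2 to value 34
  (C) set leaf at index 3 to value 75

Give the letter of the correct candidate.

Original leaves: [25, 6, 49, 15, 11, 41]
Target new root: 575
Try each candidate change and compute the resulting root:
Candidate A: set leaf[1] = 11 -> leaves = [25, 11, 49, 15, 11, 41]
  L0: [25, 11, 49, 15, 11, 41]
  L1: h(25,11)=(25*31+11)%997=786 h(49,15)=(49*31+15)%997=537 h(11,41)=(11*31+41)%997=382 -> [786, 537, 382]
  L2: h(786,537)=(786*31+537)%997=975 h(382,382)=(382*31+382)%997=260 -> [975, 260]
  L3: h(975,260)=(975*31+260)%997=575 -> [575]
  root = 575 == target 575  ** MATCH **
Candidate B: set leaf[2] = 34 -> leaves = [25, 6, 34, 15, 11, 41]
  L0: [25, 6, 34, 15, 11, 41]
  L1: h(25,6)=(25*31+6)%997=781 h(34,15)=(34*31+15)%997=72 h(11,41)=(11*31+41)%997=382 -> [781, 72, 382]
  L2: h(781,72)=(781*31+72)%997=355 h(382,382)=(382*31+382)%997=260 -> [355, 260]
  L3: h(355,260)=(355*31+260)%997=298 -> [298]
  root = 298 != target 575
Candidate C: set leaf[3] = 75 -> leaves = [25, 6, 49, 75, 11, 41]
  L0: [25, 6, 49, 75, 11, 41]
  L1: h(25,6)=(25*31+6)%997=781 h(49,75)=(49*31+75)%997=597 h(11,41)=(11*31+41)%997=382 -> [781, 597, 382]
  L2: h(781,597)=(781*31+597)%997=880 h(382,382)=(382*31+382)%997=260 -> [880, 260]
  L3: h(880,260)=(880*31+260)%997=621 -> [621]
  root = 621 != target 575
Candidate A produces the target root.

Answer: A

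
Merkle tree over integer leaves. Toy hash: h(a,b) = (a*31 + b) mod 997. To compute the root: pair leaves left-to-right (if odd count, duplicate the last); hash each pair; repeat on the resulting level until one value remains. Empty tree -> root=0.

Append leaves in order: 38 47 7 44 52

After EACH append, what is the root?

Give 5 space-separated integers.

Answer: 38 228 313 350 290

Derivation:
After append 38 (leaves=[38]):
  L0: [38]
  root=38
After append 47 (leaves=[38, 47]):
  L0: [38, 47]
  L1: h(38,47)=(38*31+47)%997=228 -> [228]
  root=228
After append 7 (leaves=[38, 47, 7]):
  L0: [38, 47, 7]
  L1: h(38,47)=(38*31+47)%997=228 h(7,7)=(7*31+7)%997=224 -> [228, 224]
  L2: h(228,224)=(228*31+224)%997=313 -> [313]
  root=313
After append 44 (leaves=[38, 47, 7, 44]):
  L0: [38, 47, 7, 44]
  L1: h(38,47)=(38*31+47)%997=228 h(7,44)=(7*31+44)%997=261 -> [228, 261]
  L2: h(228,261)=(228*31+261)%997=350 -> [350]
  root=350
After append 52 (leaves=[38, 47, 7, 44, 52]):
  L0: [38, 47, 7, 44, 52]
  L1: h(38,47)=(38*31+47)%997=228 h(7,44)=(7*31+44)%997=261 h(52,52)=(52*31+52)%997=667 -> [228, 261, 667]
  L2: h(228,261)=(228*31+261)%997=350 h(667,667)=(667*31+667)%997=407 -> [350, 407]
  L3: h(350,407)=(350*31+407)%997=290 -> [290]
  root=290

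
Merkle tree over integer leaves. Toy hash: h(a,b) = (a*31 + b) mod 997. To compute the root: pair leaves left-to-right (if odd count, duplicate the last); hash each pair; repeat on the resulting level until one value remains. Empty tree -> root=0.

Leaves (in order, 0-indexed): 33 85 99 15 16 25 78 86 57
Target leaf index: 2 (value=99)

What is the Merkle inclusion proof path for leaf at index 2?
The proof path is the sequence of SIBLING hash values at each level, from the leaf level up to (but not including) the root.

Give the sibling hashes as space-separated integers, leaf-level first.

L0 (leaves): [33, 85, 99, 15, 16, 25, 78, 86, 57], target index=2
L1: h(33,85)=(33*31+85)%997=111 [pair 0] h(99,15)=(99*31+15)%997=93 [pair 1] h(16,25)=(16*31+25)%997=521 [pair 2] h(78,86)=(78*31+86)%997=510 [pair 3] h(57,57)=(57*31+57)%997=827 [pair 4] -> [111, 93, 521, 510, 827]
  Sibling for proof at L0: 15
L2: h(111,93)=(111*31+93)%997=543 [pair 0] h(521,510)=(521*31+510)%997=709 [pair 1] h(827,827)=(827*31+827)%997=542 [pair 2] -> [543, 709, 542]
  Sibling for proof at L1: 111
L3: h(543,709)=(543*31+709)%997=593 [pair 0] h(542,542)=(542*31+542)%997=395 [pair 1] -> [593, 395]
  Sibling for proof at L2: 709
L4: h(593,395)=(593*31+395)%997=832 [pair 0] -> [832]
  Sibling for proof at L3: 395
Root: 832
Proof path (sibling hashes from leaf to root): [15, 111, 709, 395]

Answer: 15 111 709 395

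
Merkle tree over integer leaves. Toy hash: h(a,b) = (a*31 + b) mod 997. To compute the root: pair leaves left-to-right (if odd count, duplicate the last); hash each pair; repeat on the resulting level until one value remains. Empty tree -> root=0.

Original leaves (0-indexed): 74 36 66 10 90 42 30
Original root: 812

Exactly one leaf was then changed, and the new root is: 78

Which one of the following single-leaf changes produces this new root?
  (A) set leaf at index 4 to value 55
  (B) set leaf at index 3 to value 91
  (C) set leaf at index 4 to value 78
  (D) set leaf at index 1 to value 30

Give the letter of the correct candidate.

Answer: A

Derivation:
Original leaves: [74, 36, 66, 10, 90, 42, 30]
Target new root: 78
Try each candidate change and compute the resulting root:
Candidate A: set leaf[4] = 55 -> leaves = [74, 36, 66, 10, 55, 42, 30]
  L0: [74, 36, 66, 10, 55, 42, 30]
  L1: h(74,36)=(74*31+36)%997=336 h(66,10)=(66*31+10)%997=62 h(55,42)=(55*31+42)%997=750 h(30,30)=(30*31+30)%997=960 -> [336, 62, 750, 960]
  L2: h(336,62)=(336*31+62)%997=508 h(750,960)=(750*31+960)%997=282 -> [508, 282]
  L3: h(508,282)=(508*31+282)%997=78 -> [78]
  root = 78 == target 78  ** MATCH **
Candidate B: set leaf[3] = 91 -> leaves = [74, 36, 66, 91, 90, 42, 30]
  L0: [74, 36, 66, 91, 90, 42, 30]
  L1: h(74,36)=(74*31+36)%997=336 h(66,91)=(66*31+91)%997=143 h(90,42)=(90*31+42)%997=838 h(30,30)=(30*31+30)%997=960 -> [336, 143, 838, 960]
  L2: h(336,143)=(336*31+143)%997=589 h(838,960)=(838*31+960)%997=19 -> [589, 19]
  L3: h(589,19)=(589*31+19)%997=332 -> [332]
  root = 332 != target 78
Candidate C: set leaf[4] = 78 -> leaves = [74, 36, 66, 10, 78, 42, 30]
  L0: [74, 36, 66, 10, 78, 42, 30]
  L1: h(74,36)=(74*31+36)%997=336 h(66,10)=(66*31+10)%997=62 h(78,42)=(78*31+42)%997=466 h(30,30)=(30*31+30)%997=960 -> [336, 62, 466, 960]
  L2: h(336,62)=(336*31+62)%997=508 h(466,960)=(466*31+960)%997=451 -> [508, 451]
  L3: h(508,451)=(508*31+451)%997=247 -> [247]
  root = 247 != target 78
Candidate D: set leaf[1] = 30 -> leaves = [74, 30, 66, 10, 90, 42, 30]
  L0: [74, 30, 66, 10, 90, 42, 30]
  L1: h(74,30)=(74*31+30)%997=330 h(66,10)=(66*31+10)%997=62 h(90,42)=(90*31+42)%997=838 h(30,30)=(30*31+30)%997=960 -> [330, 62, 838, 960]
  L2: h(330,62)=(330*31+62)%997=322 h(838,960)=(838*31+960)%997=19 -> [322, 19]
  L3: h(322,19)=(322*31+19)%997=31 -> [31]
  root = 31 != target 78
Candidate A produces the target root.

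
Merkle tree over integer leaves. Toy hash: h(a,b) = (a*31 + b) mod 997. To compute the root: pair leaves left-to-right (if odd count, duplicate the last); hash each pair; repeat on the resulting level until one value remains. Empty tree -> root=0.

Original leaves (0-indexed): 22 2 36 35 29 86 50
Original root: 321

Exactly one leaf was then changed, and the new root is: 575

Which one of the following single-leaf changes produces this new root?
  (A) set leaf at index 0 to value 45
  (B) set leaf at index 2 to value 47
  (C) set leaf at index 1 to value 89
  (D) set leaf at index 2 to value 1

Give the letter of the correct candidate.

Original leaves: [22, 2, 36, 35, 29, 86, 50]
Target new root: 575
Try each candidate change and compute the resulting root:
Candidate A: set leaf[0] = 45 -> leaves = [45, 2, 36, 35, 29, 86, 50]
  L0: [45, 2, 36, 35, 29, 86, 50]
  L1: h(45,2)=(45*31+2)%997=400 h(36,35)=(36*31+35)%997=154 h(29,86)=(29*31+86)%997=985 h(50,50)=(50*31+50)%997=603 -> [400, 154, 985, 603]
  L2: h(400,154)=(400*31+154)%997=590 h(985,603)=(985*31+603)%997=231 -> [590, 231]
  L3: h(590,231)=(590*31+231)%997=575 -> [575]
  root = 575 == target 575  ** MATCH **
Candidate B: set leaf[2] = 47 -> leaves = [22, 2, 47, 35, 29, 86, 50]
  L0: [22, 2, 47, 35, 29, 86, 50]
  L1: h(22,2)=(22*31+2)%997=684 h(47,35)=(47*31+35)%997=495 h(29,86)=(29*31+86)%997=985 h(50,50)=(50*31+50)%997=603 -> [684, 495, 985, 603]
  L2: h(684,495)=(684*31+495)%997=762 h(985,603)=(985*31+603)%997=231 -> [762, 231]
  L3: h(762,231)=(762*31+231)%997=922 -> [922]
  root = 922 != target 575
Candidate C: set leaf[1] = 89 -> leaves = [22, 89, 36, 35, 29, 86, 50]
  L0: [22, 89, 36, 35, 29, 86, 50]
  L1: h(22,89)=(22*31+89)%997=771 h(36,35)=(36*31+35)%997=154 h(29,86)=(29*31+86)%997=985 h(50,50)=(50*31+50)%997=603 -> [771, 154, 985, 603]
  L2: h(771,154)=(771*31+154)%997=127 h(985,603)=(985*31+603)%997=231 -> [127, 231]
  L3: h(127,231)=(127*31+231)%997=180 -> [180]
  root = 180 != target 575
Candidate D: set leaf[2] = 1 -> leaves = [22, 2, 1, 35, 29, 86, 50]
  L0: [22, 2, 1, 35, 29, 86, 50]
  L1: h(22,2)=(22*31+2)%997=684 h(1,35)=(1*31+35)%997=66 h(29,86)=(29*31+86)%997=985 h(50,50)=(50*31+50)%997=603 -> [684, 66, 985, 603]
  L2: h(684,66)=(684*31+66)%997=333 h(985,603)=(985*31+603)%997=231 -> [333, 231]
  L3: h(333,231)=(333*31+231)%997=584 -> [584]
  root = 584 != target 575
Candidate A produces the target root.

Answer: A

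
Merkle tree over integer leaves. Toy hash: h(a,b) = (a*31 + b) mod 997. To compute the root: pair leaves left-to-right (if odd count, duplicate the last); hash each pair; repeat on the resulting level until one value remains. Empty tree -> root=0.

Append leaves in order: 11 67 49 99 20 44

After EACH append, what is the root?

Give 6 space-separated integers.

After append 11 (leaves=[11]):
  L0: [11]
  root=11
After append 67 (leaves=[11, 67]):
  L0: [11, 67]
  L1: h(11,67)=(11*31+67)%997=408 -> [408]
  root=408
After append 49 (leaves=[11, 67, 49]):
  L0: [11, 67, 49]
  L1: h(11,67)=(11*31+67)%997=408 h(49,49)=(49*31+49)%997=571 -> [408, 571]
  L2: h(408,571)=(408*31+571)%997=258 -> [258]
  root=258
After append 99 (leaves=[11, 67, 49, 99]):
  L0: [11, 67, 49, 99]
  L1: h(11,67)=(11*31+67)%997=408 h(49,99)=(49*31+99)%997=621 -> [408, 621]
  L2: h(408,621)=(408*31+621)%997=308 -> [308]
  root=308
After append 20 (leaves=[11, 67, 49, 99, 20]):
  L0: [11, 67, 49, 99, 20]
  L1: h(11,67)=(11*31+67)%997=408 h(49,99)=(49*31+99)%997=621 h(20,20)=(20*31+20)%997=640 -> [408, 621, 640]
  L2: h(408,621)=(408*31+621)%997=308 h(640,640)=(640*31+640)%997=540 -> [308, 540]
  L3: h(308,540)=(308*31+540)%997=118 -> [118]
  root=118
After append 44 (leaves=[11, 67, 49, 99, 20, 44]):
  L0: [11, 67, 49, 99, 20, 44]
  L1: h(11,67)=(11*31+67)%997=408 h(49,99)=(49*31+99)%997=621 h(20,44)=(20*31+44)%997=664 -> [408, 621, 664]
  L2: h(408,621)=(408*31+621)%997=308 h(664,664)=(664*31+664)%997=311 -> [308, 311]
  L3: h(308,311)=(308*31+311)%997=886 -> [886]
  root=886

Answer: 11 408 258 308 118 886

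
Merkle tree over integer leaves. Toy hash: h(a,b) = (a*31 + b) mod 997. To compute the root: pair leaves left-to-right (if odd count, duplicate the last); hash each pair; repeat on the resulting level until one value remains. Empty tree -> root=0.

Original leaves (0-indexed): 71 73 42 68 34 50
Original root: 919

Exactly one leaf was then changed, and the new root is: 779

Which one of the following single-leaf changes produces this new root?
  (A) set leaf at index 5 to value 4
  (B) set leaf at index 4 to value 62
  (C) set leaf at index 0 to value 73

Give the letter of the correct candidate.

Original leaves: [71, 73, 42, 68, 34, 50]
Target new root: 779
Try each candidate change and compute the resulting root:
Candidate A: set leaf[5] = 4 -> leaves = [71, 73, 42, 68, 34, 4]
  L0: [71, 73, 42, 68, 34, 4]
  L1: h(71,73)=(71*31+73)%997=280 h(42,68)=(42*31+68)%997=373 h(34,4)=(34*31+4)%997=61 -> [280, 373, 61]
  L2: h(280,373)=(280*31+373)%997=80 h(61,61)=(61*31+61)%997=955 -> [80, 955]
  L3: h(80,955)=(80*31+955)%997=444 -> [444]
  root = 444 != target 779
Candidate B: set leaf[4] = 62 -> leaves = [71, 73, 42, 68, 62, 50]
  L0: [71, 73, 42, 68, 62, 50]
  L1: h(71,73)=(71*31+73)%997=280 h(42,68)=(42*31+68)%997=373 h(62,50)=(62*31+50)%997=975 -> [280, 373, 975]
  L2: h(280,373)=(280*31+373)%997=80 h(975,975)=(975*31+975)%997=293 -> [80, 293]
  L3: h(80,293)=(80*31+293)%997=779 -> [779]
  root = 779 == target 779  ** MATCH **
Candidate C: set leaf[0] = 73 -> leaves = [73, 73, 42, 68, 34, 50]
  L0: [73, 73, 42, 68, 34, 50]
  L1: h(73,73)=(73*31+73)%997=342 h(42,68)=(42*31+68)%997=373 h(34,50)=(34*31+50)%997=107 -> [342, 373, 107]
  L2: h(342,373)=(342*31+373)%997=8 h(107,107)=(107*31+107)%997=433 -> [8, 433]
  L3: h(8,433)=(8*31+433)%997=681 -> [681]
  root = 681 != target 779
Candidate B produces the target root.

Answer: B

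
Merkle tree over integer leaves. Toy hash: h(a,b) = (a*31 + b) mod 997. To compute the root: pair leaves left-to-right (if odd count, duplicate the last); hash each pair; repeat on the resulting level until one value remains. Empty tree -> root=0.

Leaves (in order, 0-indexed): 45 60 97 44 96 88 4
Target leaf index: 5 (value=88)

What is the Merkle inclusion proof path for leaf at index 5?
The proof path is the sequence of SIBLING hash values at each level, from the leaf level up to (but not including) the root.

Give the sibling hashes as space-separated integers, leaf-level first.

L0 (leaves): [45, 60, 97, 44, 96, 88, 4], target index=5
L1: h(45,60)=(45*31+60)%997=458 [pair 0] h(97,44)=(97*31+44)%997=60 [pair 1] h(96,88)=(96*31+88)%997=73 [pair 2] h(4,4)=(4*31+4)%997=128 [pair 3] -> [458, 60, 73, 128]
  Sibling for proof at L0: 96
L2: h(458,60)=(458*31+60)%997=300 [pair 0] h(73,128)=(73*31+128)%997=397 [pair 1] -> [300, 397]
  Sibling for proof at L1: 128
L3: h(300,397)=(300*31+397)%997=724 [pair 0] -> [724]
  Sibling for proof at L2: 300
Root: 724
Proof path (sibling hashes from leaf to root): [96, 128, 300]

Answer: 96 128 300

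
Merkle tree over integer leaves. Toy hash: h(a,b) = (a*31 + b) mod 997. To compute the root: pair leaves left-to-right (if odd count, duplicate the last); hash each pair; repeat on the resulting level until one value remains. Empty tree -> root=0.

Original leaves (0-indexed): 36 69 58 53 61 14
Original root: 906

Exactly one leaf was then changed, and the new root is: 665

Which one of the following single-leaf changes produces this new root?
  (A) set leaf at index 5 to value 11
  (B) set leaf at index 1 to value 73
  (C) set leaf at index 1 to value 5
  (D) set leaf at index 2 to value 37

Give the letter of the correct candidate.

Original leaves: [36, 69, 58, 53, 61, 14]
Target new root: 665
Try each candidate change and compute the resulting root:
Candidate A: set leaf[5] = 11 -> leaves = [36, 69, 58, 53, 61, 11]
  L0: [36, 69, 58, 53, 61, 11]
  L1: h(36,69)=(36*31+69)%997=188 h(58,53)=(58*31+53)%997=854 h(61,11)=(61*31+11)%997=905 -> [188, 854, 905]
  L2: h(188,854)=(188*31+854)%997=700 h(905,905)=(905*31+905)%997=47 -> [700, 47]
  L3: h(700,47)=(700*31+47)%997=810 -> [810]
  root = 810 != target 665
Candidate B: set leaf[1] = 73 -> leaves = [36, 73, 58, 53, 61, 14]
  L0: [36, 73, 58, 53, 61, 14]
  L1: h(36,73)=(36*31+73)%997=192 h(58,53)=(58*31+53)%997=854 h(61,14)=(61*31+14)%997=908 -> [192, 854, 908]
  L2: h(192,854)=(192*31+854)%997=824 h(908,908)=(908*31+908)%997=143 -> [824, 143]
  L3: h(824,143)=(824*31+143)%997=762 -> [762]
  root = 762 != target 665
Candidate C: set leaf[1] = 5 -> leaves = [36, 5, 58, 53, 61, 14]
  L0: [36, 5, 58, 53, 61, 14]
  L1: h(36,5)=(36*31+5)%997=124 h(58,53)=(58*31+53)%997=854 h(61,14)=(61*31+14)%997=908 -> [124, 854, 908]
  L2: h(124,854)=(124*31+854)%997=710 h(908,908)=(908*31+908)%997=143 -> [710, 143]
  L3: h(710,143)=(710*31+143)%997=219 -> [219]
  root = 219 != target 665
Candidate D: set leaf[2] = 37 -> leaves = [36, 69, 37, 53, 61, 14]
  L0: [36, 69, 37, 53, 61, 14]
  L1: h(36,69)=(36*31+69)%997=188 h(37,53)=(37*31+53)%997=203 h(61,14)=(61*31+14)%997=908 -> [188, 203, 908]
  L2: h(188,203)=(188*31+203)%997=49 h(908,908)=(908*31+908)%997=143 -> [49, 143]
  L3: h(49,143)=(49*31+143)%997=665 -> [665]
  root = 665 == target 665  ** MATCH **
Candidate D produces the target root.

Answer: D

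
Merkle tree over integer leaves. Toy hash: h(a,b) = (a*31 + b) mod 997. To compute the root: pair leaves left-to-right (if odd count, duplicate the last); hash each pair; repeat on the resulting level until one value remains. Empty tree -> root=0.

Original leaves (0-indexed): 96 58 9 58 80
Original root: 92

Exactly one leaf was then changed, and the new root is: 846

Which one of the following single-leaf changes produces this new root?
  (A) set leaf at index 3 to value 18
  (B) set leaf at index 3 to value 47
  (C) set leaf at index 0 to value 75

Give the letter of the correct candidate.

Answer: A

Derivation:
Original leaves: [96, 58, 9, 58, 80]
Target new root: 846
Try each candidate change and compute the resulting root:
Candidate A: set leaf[3] = 18 -> leaves = [96, 58, 9, 18, 80]
  L0: [96, 58, 9, 18, 80]
  L1: h(96,58)=(96*31+58)%997=43 h(9,18)=(9*31+18)%997=297 h(80,80)=(80*31+80)%997=566 -> [43, 297, 566]
  L2: h(43,297)=(43*31+297)%997=633 h(566,566)=(566*31+566)%997=166 -> [633, 166]
  L3: h(633,166)=(633*31+166)%997=846 -> [846]
  root = 846 == target 846  ** MATCH **
Candidate B: set leaf[3] = 47 -> leaves = [96, 58, 9, 47, 80]
  L0: [96, 58, 9, 47, 80]
  L1: h(96,58)=(96*31+58)%997=43 h(9,47)=(9*31+47)%997=326 h(80,80)=(80*31+80)%997=566 -> [43, 326, 566]
  L2: h(43,326)=(43*31+326)%997=662 h(566,566)=(566*31+566)%997=166 -> [662, 166]
  L3: h(662,166)=(662*31+166)%997=748 -> [748]
  root = 748 != target 846
Candidate C: set leaf[0] = 75 -> leaves = [75, 58, 9, 58, 80]
  L0: [75, 58, 9, 58, 80]
  L1: h(75,58)=(75*31+58)%997=389 h(9,58)=(9*31+58)%997=337 h(80,80)=(80*31+80)%997=566 -> [389, 337, 566]
  L2: h(389,337)=(389*31+337)%997=432 h(566,566)=(566*31+566)%997=166 -> [432, 166]
  L3: h(432,166)=(432*31+166)%997=597 -> [597]
  root = 597 != target 846
Candidate A produces the target root.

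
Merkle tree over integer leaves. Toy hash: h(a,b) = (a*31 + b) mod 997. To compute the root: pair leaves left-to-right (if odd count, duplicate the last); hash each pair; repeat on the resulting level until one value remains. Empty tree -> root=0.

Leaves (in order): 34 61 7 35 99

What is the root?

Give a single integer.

L0: [34, 61, 7, 35, 99]
L1: h(34,61)=(34*31+61)%997=118 h(7,35)=(7*31+35)%997=252 h(99,99)=(99*31+99)%997=177 -> [118, 252, 177]
L2: h(118,252)=(118*31+252)%997=919 h(177,177)=(177*31+177)%997=679 -> [919, 679]
L3: h(919,679)=(919*31+679)%997=255 -> [255]

Answer: 255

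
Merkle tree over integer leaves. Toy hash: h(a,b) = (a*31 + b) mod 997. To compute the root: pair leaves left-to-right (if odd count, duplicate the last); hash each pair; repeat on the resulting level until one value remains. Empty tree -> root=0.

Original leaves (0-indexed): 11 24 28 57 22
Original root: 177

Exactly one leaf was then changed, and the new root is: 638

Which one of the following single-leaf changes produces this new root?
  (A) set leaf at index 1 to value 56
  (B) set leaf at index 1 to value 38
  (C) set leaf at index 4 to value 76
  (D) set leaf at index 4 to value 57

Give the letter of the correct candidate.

Original leaves: [11, 24, 28, 57, 22]
Target new root: 638
Try each candidate change and compute the resulting root:
Candidate A: set leaf[1] = 56 -> leaves = [11, 56, 28, 57, 22]
  L0: [11, 56, 28, 57, 22]
  L1: h(11,56)=(11*31+56)%997=397 h(28,57)=(28*31+57)%997=925 h(22,22)=(22*31+22)%997=704 -> [397, 925, 704]
  L2: h(397,925)=(397*31+925)%997=271 h(704,704)=(704*31+704)%997=594 -> [271, 594]
  L3: h(271,594)=(271*31+594)%997=22 -> [22]
  root = 22 != target 638
Candidate B: set leaf[1] = 38 -> leaves = [11, 38, 28, 57, 22]
  L0: [11, 38, 28, 57, 22]
  L1: h(11,38)=(11*31+38)%997=379 h(28,57)=(28*31+57)%997=925 h(22,22)=(22*31+22)%997=704 -> [379, 925, 704]
  L2: h(379,925)=(379*31+925)%997=710 h(704,704)=(704*31+704)%997=594 -> [710, 594]
  L3: h(710,594)=(710*31+594)%997=670 -> [670]
  root = 670 != target 638
Candidate C: set leaf[4] = 76 -> leaves = [11, 24, 28, 57, 76]
  L0: [11, 24, 28, 57, 76]
  L1: h(11,24)=(11*31+24)%997=365 h(28,57)=(28*31+57)%997=925 h(76,76)=(76*31+76)%997=438 -> [365, 925, 438]
  L2: h(365,925)=(365*31+925)%997=276 h(438,438)=(438*31+438)%997=58 -> [276, 58]
  L3: h(276,58)=(276*31+58)%997=638 -> [638]
  root = 638 == target 638  ** MATCH **
Candidate D: set leaf[4] = 57 -> leaves = [11, 24, 28, 57, 57]
  L0: [11, 24, 28, 57, 57]
  L1: h(11,24)=(11*31+24)%997=365 h(28,57)=(28*31+57)%997=925 h(57,57)=(57*31+57)%997=827 -> [365, 925, 827]
  L2: h(365,925)=(365*31+925)%997=276 h(827,827)=(827*31+827)%997=542 -> [276, 542]
  L3: h(276,542)=(276*31+542)%997=125 -> [125]
  root = 125 != target 638
Candidate C produces the target root.

Answer: C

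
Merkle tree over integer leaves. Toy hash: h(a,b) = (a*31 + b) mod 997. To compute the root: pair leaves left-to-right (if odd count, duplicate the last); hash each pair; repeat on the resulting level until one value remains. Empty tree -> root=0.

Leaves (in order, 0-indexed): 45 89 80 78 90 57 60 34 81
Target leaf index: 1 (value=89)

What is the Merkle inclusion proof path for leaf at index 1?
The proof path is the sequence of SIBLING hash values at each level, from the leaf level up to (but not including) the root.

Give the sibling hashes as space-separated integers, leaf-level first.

Answer: 45 564 421 194

Derivation:
L0 (leaves): [45, 89, 80, 78, 90, 57, 60, 34, 81], target index=1
L1: h(45,89)=(45*31+89)%997=487 [pair 0] h(80,78)=(80*31+78)%997=564 [pair 1] h(90,57)=(90*31+57)%997=853 [pair 2] h(60,34)=(60*31+34)%997=897 [pair 3] h(81,81)=(81*31+81)%997=598 [pair 4] -> [487, 564, 853, 897, 598]
  Sibling for proof at L0: 45
L2: h(487,564)=(487*31+564)%997=706 [pair 0] h(853,897)=(853*31+897)%997=421 [pair 1] h(598,598)=(598*31+598)%997=193 [pair 2] -> [706, 421, 193]
  Sibling for proof at L1: 564
L3: h(706,421)=(706*31+421)%997=373 [pair 0] h(193,193)=(193*31+193)%997=194 [pair 1] -> [373, 194]
  Sibling for proof at L2: 421
L4: h(373,194)=(373*31+194)%997=790 [pair 0] -> [790]
  Sibling for proof at L3: 194
Root: 790
Proof path (sibling hashes from leaf to root): [45, 564, 421, 194]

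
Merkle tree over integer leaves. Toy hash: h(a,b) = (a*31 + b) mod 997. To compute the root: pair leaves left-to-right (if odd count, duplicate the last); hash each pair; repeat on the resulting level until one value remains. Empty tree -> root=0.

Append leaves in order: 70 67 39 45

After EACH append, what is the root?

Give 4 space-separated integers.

Answer: 70 243 805 811

Derivation:
After append 70 (leaves=[70]):
  L0: [70]
  root=70
After append 67 (leaves=[70, 67]):
  L0: [70, 67]
  L1: h(70,67)=(70*31+67)%997=243 -> [243]
  root=243
After append 39 (leaves=[70, 67, 39]):
  L0: [70, 67, 39]
  L1: h(70,67)=(70*31+67)%997=243 h(39,39)=(39*31+39)%997=251 -> [243, 251]
  L2: h(243,251)=(243*31+251)%997=805 -> [805]
  root=805
After append 45 (leaves=[70, 67, 39, 45]):
  L0: [70, 67, 39, 45]
  L1: h(70,67)=(70*31+67)%997=243 h(39,45)=(39*31+45)%997=257 -> [243, 257]
  L2: h(243,257)=(243*31+257)%997=811 -> [811]
  root=811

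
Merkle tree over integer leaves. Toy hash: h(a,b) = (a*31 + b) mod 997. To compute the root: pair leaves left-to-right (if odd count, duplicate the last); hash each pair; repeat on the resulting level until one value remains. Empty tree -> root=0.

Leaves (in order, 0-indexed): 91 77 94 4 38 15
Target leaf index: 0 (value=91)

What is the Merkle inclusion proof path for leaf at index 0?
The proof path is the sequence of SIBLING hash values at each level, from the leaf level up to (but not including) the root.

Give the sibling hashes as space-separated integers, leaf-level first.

Answer: 77 924 290

Derivation:
L0 (leaves): [91, 77, 94, 4, 38, 15], target index=0
L1: h(91,77)=(91*31+77)%997=904 [pair 0] h(94,4)=(94*31+4)%997=924 [pair 1] h(38,15)=(38*31+15)%997=196 [pair 2] -> [904, 924, 196]
  Sibling for proof at L0: 77
L2: h(904,924)=(904*31+924)%997=35 [pair 0] h(196,196)=(196*31+196)%997=290 [pair 1] -> [35, 290]
  Sibling for proof at L1: 924
L3: h(35,290)=(35*31+290)%997=378 [pair 0] -> [378]
  Sibling for proof at L2: 290
Root: 378
Proof path (sibling hashes from leaf to root): [77, 924, 290]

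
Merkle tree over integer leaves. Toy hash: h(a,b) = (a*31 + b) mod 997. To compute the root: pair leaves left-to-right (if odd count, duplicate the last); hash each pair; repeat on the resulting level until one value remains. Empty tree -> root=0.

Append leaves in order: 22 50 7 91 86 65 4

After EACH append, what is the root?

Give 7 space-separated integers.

Answer: 22 732 982 69 473 798 189

Derivation:
After append 22 (leaves=[22]):
  L0: [22]
  root=22
After append 50 (leaves=[22, 50]):
  L0: [22, 50]
  L1: h(22,50)=(22*31+50)%997=732 -> [732]
  root=732
After append 7 (leaves=[22, 50, 7]):
  L0: [22, 50, 7]
  L1: h(22,50)=(22*31+50)%997=732 h(7,7)=(7*31+7)%997=224 -> [732, 224]
  L2: h(732,224)=(732*31+224)%997=982 -> [982]
  root=982
After append 91 (leaves=[22, 50, 7, 91]):
  L0: [22, 50, 7, 91]
  L1: h(22,50)=(22*31+50)%997=732 h(7,91)=(7*31+91)%997=308 -> [732, 308]
  L2: h(732,308)=(732*31+308)%997=69 -> [69]
  root=69
After append 86 (leaves=[22, 50, 7, 91, 86]):
  L0: [22, 50, 7, 91, 86]
  L1: h(22,50)=(22*31+50)%997=732 h(7,91)=(7*31+91)%997=308 h(86,86)=(86*31+86)%997=758 -> [732, 308, 758]
  L2: h(732,308)=(732*31+308)%997=69 h(758,758)=(758*31+758)%997=328 -> [69, 328]
  L3: h(69,328)=(69*31+328)%997=473 -> [473]
  root=473
After append 65 (leaves=[22, 50, 7, 91, 86, 65]):
  L0: [22, 50, 7, 91, 86, 65]
  L1: h(22,50)=(22*31+50)%997=732 h(7,91)=(7*31+91)%997=308 h(86,65)=(86*31+65)%997=737 -> [732, 308, 737]
  L2: h(732,308)=(732*31+308)%997=69 h(737,737)=(737*31+737)%997=653 -> [69, 653]
  L3: h(69,653)=(69*31+653)%997=798 -> [798]
  root=798
After append 4 (leaves=[22, 50, 7, 91, 86, 65, 4]):
  L0: [22, 50, 7, 91, 86, 65, 4]
  L1: h(22,50)=(22*31+50)%997=732 h(7,91)=(7*31+91)%997=308 h(86,65)=(86*31+65)%997=737 h(4,4)=(4*31+4)%997=128 -> [732, 308, 737, 128]
  L2: h(732,308)=(732*31+308)%997=69 h(737,128)=(737*31+128)%997=44 -> [69, 44]
  L3: h(69,44)=(69*31+44)%997=189 -> [189]
  root=189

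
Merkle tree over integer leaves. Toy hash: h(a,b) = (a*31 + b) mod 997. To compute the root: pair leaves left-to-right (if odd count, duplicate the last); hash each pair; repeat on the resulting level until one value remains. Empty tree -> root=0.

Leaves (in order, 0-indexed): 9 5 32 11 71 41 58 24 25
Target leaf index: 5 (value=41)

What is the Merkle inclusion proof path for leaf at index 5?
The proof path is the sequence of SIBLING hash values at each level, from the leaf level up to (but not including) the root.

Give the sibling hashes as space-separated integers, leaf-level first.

Answer: 71 825 834 663

Derivation:
L0 (leaves): [9, 5, 32, 11, 71, 41, 58, 24, 25], target index=5
L1: h(9,5)=(9*31+5)%997=284 [pair 0] h(32,11)=(32*31+11)%997=6 [pair 1] h(71,41)=(71*31+41)%997=248 [pair 2] h(58,24)=(58*31+24)%997=825 [pair 3] h(25,25)=(25*31+25)%997=800 [pair 4] -> [284, 6, 248, 825, 800]
  Sibling for proof at L0: 71
L2: h(284,6)=(284*31+6)%997=834 [pair 0] h(248,825)=(248*31+825)%997=537 [pair 1] h(800,800)=(800*31+800)%997=675 [pair 2] -> [834, 537, 675]
  Sibling for proof at L1: 825
L3: h(834,537)=(834*31+537)%997=469 [pair 0] h(675,675)=(675*31+675)%997=663 [pair 1] -> [469, 663]
  Sibling for proof at L2: 834
L4: h(469,663)=(469*31+663)%997=247 [pair 0] -> [247]
  Sibling for proof at L3: 663
Root: 247
Proof path (sibling hashes from leaf to root): [71, 825, 834, 663]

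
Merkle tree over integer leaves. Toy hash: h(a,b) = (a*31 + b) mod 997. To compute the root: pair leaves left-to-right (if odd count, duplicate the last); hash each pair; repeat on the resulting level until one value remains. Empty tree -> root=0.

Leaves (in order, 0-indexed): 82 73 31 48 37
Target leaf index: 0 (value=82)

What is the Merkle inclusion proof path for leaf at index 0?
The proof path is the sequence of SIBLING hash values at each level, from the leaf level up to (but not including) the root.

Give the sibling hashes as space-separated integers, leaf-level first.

Answer: 73 12 2

Derivation:
L0 (leaves): [82, 73, 31, 48, 37], target index=0
L1: h(82,73)=(82*31+73)%997=621 [pair 0] h(31,48)=(31*31+48)%997=12 [pair 1] h(37,37)=(37*31+37)%997=187 [pair 2] -> [621, 12, 187]
  Sibling for proof at L0: 73
L2: h(621,12)=(621*31+12)%997=320 [pair 0] h(187,187)=(187*31+187)%997=2 [pair 1] -> [320, 2]
  Sibling for proof at L1: 12
L3: h(320,2)=(320*31+2)%997=949 [pair 0] -> [949]
  Sibling for proof at L2: 2
Root: 949
Proof path (sibling hashes from leaf to root): [73, 12, 2]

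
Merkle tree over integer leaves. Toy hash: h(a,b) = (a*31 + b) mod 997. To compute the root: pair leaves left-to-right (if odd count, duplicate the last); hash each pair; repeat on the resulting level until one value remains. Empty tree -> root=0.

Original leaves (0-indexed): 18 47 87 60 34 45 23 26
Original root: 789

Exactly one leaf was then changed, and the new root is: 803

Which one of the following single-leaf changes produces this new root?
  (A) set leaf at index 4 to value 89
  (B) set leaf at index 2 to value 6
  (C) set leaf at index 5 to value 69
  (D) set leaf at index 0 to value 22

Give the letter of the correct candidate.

Original leaves: [18, 47, 87, 60, 34, 45, 23, 26]
Target new root: 803
Try each candidate change and compute the resulting root:
Candidate A: set leaf[4] = 89 -> leaves = [18, 47, 87, 60, 89, 45, 23, 26]
  L0: [18, 47, 87, 60, 89, 45, 23, 26]
  L1: h(18,47)=(18*31+47)%997=605 h(87,60)=(87*31+60)%997=763 h(89,45)=(89*31+45)%997=810 h(23,26)=(23*31+26)%997=739 -> [605, 763, 810, 739]
  L2: h(605,763)=(605*31+763)%997=575 h(810,739)=(810*31+739)%997=924 -> [575, 924]
  L3: h(575,924)=(575*31+924)%997=803 -> [803]
  root = 803 == target 803  ** MATCH **
Candidate B: set leaf[2] = 6 -> leaves = [18, 47, 6, 60, 34, 45, 23, 26]
  L0: [18, 47, 6, 60, 34, 45, 23, 26]
  L1: h(18,47)=(18*31+47)%997=605 h(6,60)=(6*31+60)%997=246 h(34,45)=(34*31+45)%997=102 h(23,26)=(23*31+26)%997=739 -> [605, 246, 102, 739]
  L2: h(605,246)=(605*31+246)%997=58 h(102,739)=(102*31+739)%997=910 -> [58, 910]
  L3: h(58,910)=(58*31+910)%997=714 -> [714]
  root = 714 != target 803
Candidate C: set leaf[5] = 69 -> leaves = [18, 47, 87, 60, 34, 69, 23, 26]
  L0: [18, 47, 87, 60, 34, 69, 23, 26]
  L1: h(18,47)=(18*31+47)%997=605 h(87,60)=(87*31+60)%997=763 h(34,69)=(34*31+69)%997=126 h(23,26)=(23*31+26)%997=739 -> [605, 763, 126, 739]
  L2: h(605,763)=(605*31+763)%997=575 h(126,739)=(126*31+739)%997=657 -> [575, 657]
  L3: h(575,657)=(575*31+657)%997=536 -> [536]
  root = 536 != target 803
Candidate D: set leaf[0] = 22 -> leaves = [22, 47, 87, 60, 34, 45, 23, 26]
  L0: [22, 47, 87, 60, 34, 45, 23, 26]
  L1: h(22,47)=(22*31+47)%997=729 h(87,60)=(87*31+60)%997=763 h(34,45)=(34*31+45)%997=102 h(23,26)=(23*31+26)%997=739 -> [729, 763, 102, 739]
  L2: h(729,763)=(729*31+763)%997=431 h(102,739)=(102*31+739)%997=910 -> [431, 910]
  L3: h(431,910)=(431*31+910)%997=313 -> [313]
  root = 313 != target 803
Candidate A produces the target root.

Answer: A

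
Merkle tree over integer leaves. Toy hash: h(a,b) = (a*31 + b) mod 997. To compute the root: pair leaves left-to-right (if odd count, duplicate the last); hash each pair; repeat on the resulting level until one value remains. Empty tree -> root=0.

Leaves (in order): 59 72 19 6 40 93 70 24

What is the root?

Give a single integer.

Answer: 505

Derivation:
L0: [59, 72, 19, 6, 40, 93, 70, 24]
L1: h(59,72)=(59*31+72)%997=904 h(19,6)=(19*31+6)%997=595 h(40,93)=(40*31+93)%997=336 h(70,24)=(70*31+24)%997=200 -> [904, 595, 336, 200]
L2: h(904,595)=(904*31+595)%997=703 h(336,200)=(336*31+200)%997=646 -> [703, 646]
L3: h(703,646)=(703*31+646)%997=505 -> [505]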